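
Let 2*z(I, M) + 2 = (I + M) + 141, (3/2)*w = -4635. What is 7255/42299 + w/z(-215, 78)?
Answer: -130696655/42299 ≈ -3089.8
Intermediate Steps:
w = -3090 (w = (2/3)*(-4635) = -3090)
z(I, M) = 139/2 + I/2 + M/2 (z(I, M) = -1 + ((I + M) + 141)/2 = -1 + (141 + I + M)/2 = -1 + (141/2 + I/2 + M/2) = 139/2 + I/2 + M/2)
7255/42299 + w/z(-215, 78) = 7255/42299 - 3090/(139/2 + (1/2)*(-215) + (1/2)*78) = 7255*(1/42299) - 3090/(139/2 - 215/2 + 39) = 7255/42299 - 3090/1 = 7255/42299 - 3090*1 = 7255/42299 - 3090 = -130696655/42299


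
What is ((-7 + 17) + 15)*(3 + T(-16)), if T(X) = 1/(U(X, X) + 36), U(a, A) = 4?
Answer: 605/8 ≈ 75.625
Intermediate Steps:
T(X) = 1/40 (T(X) = 1/(4 + 36) = 1/40)
((-7 + 17) + 15)*(3 + T(-16)) = ((-7 + 17) + 15)*(3 + 1/40) = (10 + 15)*(121/40) = 25*(121/40) = 605/8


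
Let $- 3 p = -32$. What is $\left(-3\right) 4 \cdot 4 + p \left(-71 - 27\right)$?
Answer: $- \frac{3280}{3} \approx -1093.3$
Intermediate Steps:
$p = \frac{32}{3}$ ($p = \left(- \frac{1}{3}\right) \left(-32\right) = \frac{32}{3} \approx 10.667$)
$\left(-3\right) 4 \cdot 4 + p \left(-71 - 27\right) = \left(-3\right) 4 \cdot 4 + \frac{32 \left(-71 - 27\right)}{3} = \left(-12\right) 4 + \frac{32}{3} \left(-98\right) = -48 - \frac{3136}{3} = - \frac{3280}{3}$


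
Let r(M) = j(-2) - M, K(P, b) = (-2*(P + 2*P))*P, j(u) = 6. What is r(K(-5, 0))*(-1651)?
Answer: -257556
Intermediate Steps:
K(P, b) = -6*P² (K(P, b) = (-6*P)*P = -6*P²)
r(M) = 6 - M
r(K(-5, 0))*(-1651) = (6 - (-6)*(-5)²)*(-1651) = (6 - (-6)*25)*(-1651) = (6 - 1*(-150))*(-1651) = (6 + 150)*(-1651) = 156*(-1651) = -257556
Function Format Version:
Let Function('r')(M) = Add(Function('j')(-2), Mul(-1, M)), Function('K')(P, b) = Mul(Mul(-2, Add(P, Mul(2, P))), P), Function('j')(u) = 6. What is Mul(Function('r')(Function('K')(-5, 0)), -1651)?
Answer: -257556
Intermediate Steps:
Function('K')(P, b) = Mul(-6, Pow(P, 2)) (Function('K')(P, b) = Mul(Mul(-2, Mul(3, P)), P) = Mul(Mul(-6, P), P) = Mul(-6, Pow(P, 2)))
Function('r')(M) = Add(6, Mul(-1, M))
Mul(Function('r')(Function('K')(-5, 0)), -1651) = Mul(Add(6, Mul(-1, Mul(-6, Pow(-5, 2)))), -1651) = Mul(Add(6, Mul(-1, Mul(-6, 25))), -1651) = Mul(Add(6, Mul(-1, -150)), -1651) = Mul(Add(6, 150), -1651) = Mul(156, -1651) = -257556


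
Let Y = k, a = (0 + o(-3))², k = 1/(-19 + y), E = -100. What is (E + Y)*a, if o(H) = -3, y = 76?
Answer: -17097/19 ≈ -899.84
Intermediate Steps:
k = 1/57 (k = 1/(-19 + 76) = 1/57 ≈ 0.017544)
a = 9 (a = (0 - 3)² = (-3)² = 9)
Y = 1/57 ≈ 0.017544
(E + Y)*a = (-100 + 1/57)*9 = -5699/57*9 = -17097/19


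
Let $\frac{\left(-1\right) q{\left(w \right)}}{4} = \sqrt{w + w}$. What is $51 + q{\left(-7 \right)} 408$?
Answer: $51 - 1632 i \sqrt{14} \approx 51.0 - 6106.4 i$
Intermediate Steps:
$q{\left(w \right)} = - 4 \sqrt{2} \sqrt{w}$ ($q{\left(w \right)} = - 4 \sqrt{w + w} = - 4 \sqrt{2 w} = - 4 \sqrt{2} \sqrt{w}$)
$51 + q{\left(-7 \right)} 408 = 51 + - 4 \sqrt{2} \sqrt{-7} \cdot 408 = 51 + - 4 \sqrt{2} i \sqrt{7} \cdot 408 = 51 + - 4 i \sqrt{14} \cdot 408 = 51 - 1632 i \sqrt{14}$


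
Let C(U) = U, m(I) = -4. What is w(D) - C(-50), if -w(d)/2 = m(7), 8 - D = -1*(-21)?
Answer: 58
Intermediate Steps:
D = -13 (D = 8 - (-1)*(-21) = 8 - 1*21 = 8 - 21 = -13)
w(d) = 8 (w(d) = -2*(-4) = 8)
w(D) - C(-50) = 8 - 1*(-50) = 8 + 50 = 58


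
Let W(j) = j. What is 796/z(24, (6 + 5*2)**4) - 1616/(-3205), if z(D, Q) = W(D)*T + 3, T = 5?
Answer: 2749948/394215 ≈ 6.9758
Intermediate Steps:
z(D, Q) = 3 + 5*D (z(D, Q) = D*5 + 3 = 5*D + 3 = 3 + 5*D)
796/z(24, (6 + 5*2)**4) - 1616/(-3205) = 796/(3 + 5*24) - 1616/(-3205) = 796/(3 + 120) - 1616*(-1/3205) = 796/123 + 1616/3205 = 2749948/394215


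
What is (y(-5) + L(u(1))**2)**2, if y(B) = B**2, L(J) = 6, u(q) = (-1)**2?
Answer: 3721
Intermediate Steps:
u(q) = 1
(y(-5) + L(u(1))**2)**2 = ((-5)**2 + 6**2)**2 = (25 + 36)**2 = 61**2 = 3721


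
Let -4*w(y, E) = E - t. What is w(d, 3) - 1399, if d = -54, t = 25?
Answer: -2787/2 ≈ -1393.5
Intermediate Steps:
w(y, E) = 25/4 - E/4 (w(y, E) = -(E - 1*25)/4 = -(E - 25)/4 = -(-25 + E)/4 = 25/4 - E/4)
w(d, 3) - 1399 = (25/4 - ¼*3) - 1399 = (25/4 - ¾) - 1399 = 11/2 - 1399 = -2787/2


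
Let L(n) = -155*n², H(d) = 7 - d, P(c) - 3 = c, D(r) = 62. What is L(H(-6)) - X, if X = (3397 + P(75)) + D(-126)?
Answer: -29732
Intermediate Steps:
P(c) = 3 + c
X = 3537 (X = (3397 + (3 + 75)) + 62 = (3397 + 78) + 62 = 3475 + 62 = 3537)
L(H(-6)) - X = -155*(7 - 1*(-6))² - 1*3537 = -155*(7 + 6)² - 3537 = -155*13² - 3537 = -155*169 - 3537 = -26195 - 3537 = -29732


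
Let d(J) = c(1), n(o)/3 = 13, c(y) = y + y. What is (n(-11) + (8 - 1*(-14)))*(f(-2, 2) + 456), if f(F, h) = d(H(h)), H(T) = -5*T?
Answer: 27938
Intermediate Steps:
c(y) = 2*y
n(o) = 39 (n(o) = 3*13 = 39)
d(J) = 2 (d(J) = 2*1 = 2)
f(F, h) = 2
(n(-11) + (8 - 1*(-14)))*(f(-2, 2) + 456) = (39 + (8 - 1*(-14)))*(2 + 456) = (39 + (8 + 14))*458 = (39 + 22)*458 = 61*458 = 27938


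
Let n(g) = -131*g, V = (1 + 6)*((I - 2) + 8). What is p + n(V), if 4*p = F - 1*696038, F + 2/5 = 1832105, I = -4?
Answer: 5643653/20 ≈ 2.8218e+5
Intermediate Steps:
F = 9160523/5 (F = -2/5 + 1832105 = 9160523/5 ≈ 1.8321e+6)
V = 14 (V = (1 + 6)*((-4 - 2) + 8) = 7*(-6 + 8) = 7*2 = 14)
p = 5680333/20 (p = (9160523/5 - 1*696038)/4 = (9160523/5 - 696038)/4 = (1/4)*(5680333/5) = 5680333/20 ≈ 2.8402e+5)
p + n(V) = 5680333/20 - 131*14 = 5680333/20 - 1834 = 5643653/20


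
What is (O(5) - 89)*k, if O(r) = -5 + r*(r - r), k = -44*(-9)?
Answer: -37224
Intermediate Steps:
k = 396
O(r) = -5 (O(r) = -5 + r*0 = -5 + 0 = -5)
(O(5) - 89)*k = (-5 - 89)*396 = -94*396 = -37224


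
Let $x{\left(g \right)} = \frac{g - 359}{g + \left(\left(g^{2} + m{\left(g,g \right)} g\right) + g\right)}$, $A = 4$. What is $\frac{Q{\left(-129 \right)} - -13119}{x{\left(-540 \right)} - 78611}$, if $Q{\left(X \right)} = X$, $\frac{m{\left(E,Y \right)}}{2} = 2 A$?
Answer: $- \frac{126262800}{764098951} \approx -0.16524$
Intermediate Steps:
$m{\left(E,Y \right)} = 16$ ($m{\left(E,Y \right)} = 2 \cdot 2 \cdot 4 = 2 \cdot 8 = 16$)
$x{\left(g \right)} = \frac{-359 + g}{g^{2} + 18 g}$ ($x{\left(g \right)} = \frac{g - 359}{g + \left(\left(g^{2} + 16 g\right) + g\right)} = \frac{-359 + g}{g + \left(g^{2} + 17 g\right)} = \frac{-359 + g}{g^{2} + 18 g}$)
$\frac{Q{\left(-129 \right)} - -13119}{x{\left(-540 \right)} - 78611} = \frac{-129 - -13119}{\frac{-359 - 540}{\left(-540\right) \left(18 - 540\right)} - 78611} = \frac{-129 + 13119}{\left(- \frac{1}{540}\right) \frac{1}{-522} \left(-899\right) - 78611} = \frac{12990}{\left(- \frac{1}{540}\right) \left(- \frac{1}{522}\right) \left(-899\right) - 78611} = \frac{12990}{- \frac{31}{9720} - 78611} = \frac{12990}{- \frac{764098951}{9720}} = 12990 \left(- \frac{9720}{764098951}\right) = - \frac{126262800}{764098951}$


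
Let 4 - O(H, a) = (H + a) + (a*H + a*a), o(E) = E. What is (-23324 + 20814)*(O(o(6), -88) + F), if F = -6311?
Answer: 33736910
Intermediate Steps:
O(H, a) = 4 - H - a - a² - H*a (O(H, a) = 4 - ((H + a) + (a*H + a*a)) = 4 - ((H + a) + (H*a + a²)) = 4 - ((H + a) + (a² + H*a)) = 4 - (H + a + a² + H*a) = 4 + (-H - a - a² - H*a) = 4 - H - a - a² - H*a)
(-23324 + 20814)*(O(o(6), -88) + F) = (-23324 + 20814)*((4 - 1*6 - 1*(-88) - 1*(-88)² - 1*6*(-88)) - 6311) = -2510*((4 - 6 + 88 - 1*7744 + 528) - 6311) = -2510*((4 - 6 + 88 - 7744 + 528) - 6311) = -2510*(-7130 - 6311) = -2510*(-13441) = 33736910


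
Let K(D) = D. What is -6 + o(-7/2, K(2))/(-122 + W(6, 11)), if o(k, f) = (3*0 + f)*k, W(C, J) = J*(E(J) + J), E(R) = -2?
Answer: -131/23 ≈ -5.6956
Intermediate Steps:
W(C, J) = J*(-2 + J)
o(k, f) = f*k (o(k, f) = (0 + f)*k = f*k)
-6 + o(-7/2, K(2))/(-122 + W(6, 11)) = -6 + (2*(-7/2))/(-122 + 11*(-2 + 11)) = -6 + (2*(-7*½))/(-122 + 11*9) = -6 + (2*(-7/2))/(-122 + 99) = -6 - 7/(-23) = -6 - 7*(-1/23) = -6 + 7/23 = -131/23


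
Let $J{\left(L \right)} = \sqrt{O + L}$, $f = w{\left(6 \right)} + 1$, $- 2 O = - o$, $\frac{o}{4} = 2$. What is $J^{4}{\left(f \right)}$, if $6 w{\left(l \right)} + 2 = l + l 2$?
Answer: $\frac{529}{9} \approx 58.778$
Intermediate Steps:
$o = 8$ ($o = 4 \cdot 2 = 8$)
$w{\left(l \right)} = - \frac{1}{3} + \frac{l}{2}$ ($w{\left(l \right)} = - \frac{1}{3} + \frac{l + l 2}{6} = - \frac{1}{3} + \frac{l + 2 l}{6} = - \frac{1}{3} + \frac{3 l}{6} = - \frac{1}{3} + \frac{l}{2}$)
$O = 4$ ($O = - \frac{\left(-1\right) 8}{2} = \left(- \frac{1}{2}\right) \left(-8\right) = 4$)
$f = \frac{11}{3}$ ($f = \left(- \frac{1}{3} + \frac{1}{2} \cdot 6\right) + 1 = \left(- \frac{1}{3} + 3\right) + 1 = \frac{8}{3} + 1 = \frac{11}{3} \approx 3.6667$)
$J{\left(L \right)} = \sqrt{4 + L}$
$J^{4}{\left(f \right)} = \left(\sqrt{4 + \frac{11}{3}}\right)^{4} = \left(\sqrt{\frac{23}{3}}\right)^{4} = \left(\frac{\sqrt{69}}{3}\right)^{4} = \frac{529}{9}$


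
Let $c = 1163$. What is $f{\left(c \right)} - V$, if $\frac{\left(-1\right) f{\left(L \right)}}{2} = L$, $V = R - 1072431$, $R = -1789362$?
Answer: $2859467$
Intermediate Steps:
$V = -2861793$ ($V = -1789362 - 1072431 = -2861793$)
$f{\left(L \right)} = - 2 L$
$f{\left(c \right)} - V = \left(-2\right) 1163 - -2861793 = -2326 + 2861793 = 2859467$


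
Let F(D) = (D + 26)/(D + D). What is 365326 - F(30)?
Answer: 5479876/15 ≈ 3.6533e+5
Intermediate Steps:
F(D) = (26 + D)/(2*D) (F(D) = (26 + D)/((2*D)) = (26 + D)*(1/(2*D)) = (26 + D)/(2*D))
365326 - F(30) = 365326 - (26 + 30)/(2*30) = 365326 - 56/(2*30) = 365326 - 1*14/15 = 365326 - 14/15 = 5479876/15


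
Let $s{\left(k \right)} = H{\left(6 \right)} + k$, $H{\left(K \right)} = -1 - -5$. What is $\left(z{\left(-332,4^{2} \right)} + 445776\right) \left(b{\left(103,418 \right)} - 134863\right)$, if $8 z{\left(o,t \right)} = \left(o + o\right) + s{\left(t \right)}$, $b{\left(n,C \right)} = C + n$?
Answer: $-59875624861$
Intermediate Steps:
$H{\left(K \right)} = 4$ ($H{\left(K \right)} = -1 + 5 = 4$)
$s{\left(k \right)} = 4 + k$
$z{\left(o,t \right)} = \frac{1}{2} + \frac{o}{4} + \frac{t}{8}$ ($z{\left(o,t \right)} = \frac{\left(o + o\right) + \left(4 + t\right)}{8} = \frac{2 o + \left(4 + t\right)}{8} = \frac{4 + t + 2 o}{8} = \frac{1}{2} + \frac{o}{4} + \frac{t}{8}$)
$\left(z{\left(-332,4^{2} \right)} + 445776\right) \left(b{\left(103,418 \right)} - 134863\right) = \left(\left(\frac{1}{2} + \frac{1}{4} \left(-332\right) + \frac{4^{2}}{8}\right) + 445776\right) \left(\left(418 + 103\right) - 134863\right) = \left(\left(\frac{1}{2} - 83 + \frac{1}{8} \cdot 16\right) + 445776\right) \left(521 - 134863\right) = \left(\left(\frac{1}{2} - 83 + 2\right) + 445776\right) \left(-134342\right) = \left(- \frac{161}{2} + 445776\right) \left(-134342\right) = \frac{891391}{2} \left(-134342\right) = -59875624861$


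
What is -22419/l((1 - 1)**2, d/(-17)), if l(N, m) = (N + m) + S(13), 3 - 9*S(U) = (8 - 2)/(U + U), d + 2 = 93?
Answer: 4954599/1115 ≈ 4443.6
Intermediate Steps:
d = 91 (d = -2 + 93 = 91)
S(U) = 1/3 - 1/(3*U) (S(U) = 1/3 - (8 - 2)/(9*(U + U)) = 1/3 - 2/(3*(2*U)) = 1/3 - 2*1/(2*U)/3 = 1/3 - 1/(3*U))
l(N, m) = 4/13 + N + m (l(N, m) = (N + m) + (1/3)*(-1 + 13)/13 = (N + m) + (1/3)*(1/13)*12 = (N + m) + 4/13 = 4/13 + N + m)
-22419/l((1 - 1)**2, d/(-17)) = -22419/(4/13 + (1 - 1)**2 + 91/(-17)) = -22419/(4/13 + 0**2 + 91*(-1/17)) = -22419/(4/13 + 0 - 91/17) = -22419/(-1115/221) = -22419*(-221/1115) = 4954599/1115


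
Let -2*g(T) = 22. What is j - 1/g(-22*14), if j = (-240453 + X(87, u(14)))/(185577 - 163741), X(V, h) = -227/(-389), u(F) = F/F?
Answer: -9626431/881474 ≈ -10.921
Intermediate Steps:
u(F) = 1
g(T) = -11 (g(T) = -½*22 = -11)
X(V, h) = 227/389 (X(V, h) = -227*(-1/389) = 227/389)
j = -882415/80134 (j = (-240453 + 227/389)/(185577 - 163741) = -93535990/389/21836 = -93535990/389*1/21836 = -882415/80134 ≈ -11.012)
j - 1/g(-22*14) = -882415/80134 - 1/(-11) = -882415/80134 - 1*(-1/11) = -882415/80134 + 1/11 = -9626431/881474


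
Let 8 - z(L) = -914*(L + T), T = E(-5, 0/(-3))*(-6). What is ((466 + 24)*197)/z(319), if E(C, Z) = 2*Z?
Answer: 48265/145787 ≈ 0.33107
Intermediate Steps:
T = 0 (T = (2*(0/(-3)))*(-6) = (2*(0*(-1/3)))*(-6) = (2*0)*(-6) = 0*(-6) = 0)
z(L) = 8 + 914*L (z(L) = 8 - (-914)*(L + 0) = 8 - (-914)*L = 8 + 914*L)
((466 + 24)*197)/z(319) = ((466 + 24)*197)/(8 + 914*319) = (490*197)/(8 + 291566) = 96530/291574 = 96530*(1/291574) = 48265/145787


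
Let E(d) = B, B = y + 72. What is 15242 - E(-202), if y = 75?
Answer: 15095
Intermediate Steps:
B = 147 (B = 75 + 72 = 147)
E(d) = 147
15242 - E(-202) = 15242 - 1*147 = 15242 - 147 = 15095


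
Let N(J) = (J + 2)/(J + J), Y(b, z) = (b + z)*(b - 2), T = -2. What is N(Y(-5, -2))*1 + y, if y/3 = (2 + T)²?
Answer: 51/98 ≈ 0.52041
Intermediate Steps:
Y(b, z) = (-2 + b)*(b + z) (Y(b, z) = (b + z)*(-2 + b) = (-2 + b)*(b + z))
N(J) = (2 + J)/(2*J) (N(J) = (2 + J)/((2*J)) = (2 + J)*(1/(2*J)) = (2 + J)/(2*J))
y = 0 (y = 3*(2 - 2)² = 3*0² = 3*0 = 0)
N(Y(-5, -2))*1 + y = ((2 + ((-5)² - 2*(-5) - 2*(-2) - 5*(-2)))/(2*((-5)² - 2*(-5) - 2*(-2) - 5*(-2))))*1 + 0 = ((2 + (25 + 10 + 4 + 10))/(2*(25 + 10 + 4 + 10)))*1 + 0 = ((½)*(2 + 49)/49)*1 + 0 = ((½)*(1/49)*51)*1 + 0 = (51/98)*1 + 0 = 51/98 + 0 = 51/98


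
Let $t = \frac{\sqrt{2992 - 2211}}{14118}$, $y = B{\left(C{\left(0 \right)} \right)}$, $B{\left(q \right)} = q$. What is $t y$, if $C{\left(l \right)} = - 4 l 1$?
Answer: $0$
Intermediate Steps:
$C{\left(l \right)} = - 4 l$
$y = 0$ ($y = \left(-4\right) 0 = 0$)
$t = \frac{\sqrt{781}}{14118}$ ($t = \sqrt{781} \cdot \frac{1}{14118} = \frac{\sqrt{781}}{14118} \approx 0.0019795$)
$t y = \frac{\sqrt{781}}{14118} \cdot 0 = 0$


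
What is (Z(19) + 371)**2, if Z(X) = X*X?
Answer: 535824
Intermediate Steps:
Z(X) = X**2
(Z(19) + 371)**2 = (19**2 + 371)**2 = (361 + 371)**2 = 732**2 = 535824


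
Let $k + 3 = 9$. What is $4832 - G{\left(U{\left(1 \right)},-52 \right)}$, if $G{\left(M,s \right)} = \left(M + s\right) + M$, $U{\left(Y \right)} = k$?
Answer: $4872$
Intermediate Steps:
$k = 6$ ($k = -3 + 9 = 6$)
$U{\left(Y \right)} = 6$
$G{\left(M,s \right)} = s + 2 M$
$4832 - G{\left(U{\left(1 \right)},-52 \right)} = 4832 - \left(-52 + 2 \cdot 6\right) = 4832 - \left(-52 + 12\right) = 4832 - -40 = 4832 + 40 = 4872$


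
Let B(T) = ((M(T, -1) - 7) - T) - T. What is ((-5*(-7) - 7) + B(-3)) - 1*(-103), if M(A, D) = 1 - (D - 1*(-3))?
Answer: 129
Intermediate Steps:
M(A, D) = -2 - D (M(A, D) = 1 - (D + 3) = 1 - (3 + D) = 1 + (-3 - D) = -2 - D)
B(T) = -8 - 2*T (B(T) = (((-2 - 1*(-1)) - 7) - T) - T = (((-2 + 1) - 7) - T) - T = ((-1 - 7) - T) - T = (-8 - T) - T = -8 - 2*T)
((-5*(-7) - 7) + B(-3)) - 1*(-103) = ((-5*(-7) - 7) + (-8 - 2*(-3))) - 1*(-103) = ((35 - 7) + (-8 + 6)) + 103 = (28 - 2) + 103 = 26 + 103 = 129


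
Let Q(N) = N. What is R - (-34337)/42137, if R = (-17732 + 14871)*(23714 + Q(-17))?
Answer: -2856767084692/42137 ≈ -6.7797e+7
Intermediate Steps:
R = -67797117 (R = (-17732 + 14871)*(23714 - 17) = -2861*23697 = -67797117)
R - (-34337)/42137 = -67797117 - (-34337)/42137 = -67797117 - 1*(-34337/42137) = -67797117 + 34337/42137 = -2856767084692/42137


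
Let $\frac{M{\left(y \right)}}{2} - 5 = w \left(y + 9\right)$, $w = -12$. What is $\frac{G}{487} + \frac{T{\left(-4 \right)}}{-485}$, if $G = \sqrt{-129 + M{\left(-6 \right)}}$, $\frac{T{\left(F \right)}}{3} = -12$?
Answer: $\frac{36}{485} + \frac{i \sqrt{191}}{487} \approx 0.074227 + 0.028378 i$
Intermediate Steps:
$M{\left(y \right)} = -206 - 24 y$ ($M{\left(y \right)} = 10 + 2 \left(- 12 \left(y + 9\right)\right) = 10 + 2 \left(- 12 \left(9 + y\right)\right) = 10 + 2 \left(-108 - 12 y\right) = 10 - \left(216 + 24 y\right) = -206 - 24 y$)
$T{\left(F \right)} = -36$ ($T{\left(F \right)} = 3 \left(-12\right) = -36$)
$G = i \sqrt{191}$ ($G = \sqrt{-129 - 62} = \sqrt{-191} = i \sqrt{191} \approx 13.82 i$)
$\frac{G}{487} + \frac{T{\left(-4 \right)}}{-485} = \frac{i \sqrt{191}}{487} - \frac{36}{-485} = i \sqrt{191} \cdot \frac{1}{487} - - \frac{36}{485} = \frac{i \sqrt{191}}{487} + \frac{36}{485} = \frac{36}{485} + \frac{i \sqrt{191}}{487}$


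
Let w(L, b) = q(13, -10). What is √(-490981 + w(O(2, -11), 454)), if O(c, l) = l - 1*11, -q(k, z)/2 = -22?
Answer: I*√490937 ≈ 700.67*I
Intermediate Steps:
q(k, z) = 44 (q(k, z) = -2*(-22) = 44)
O(c, l) = -11 + l (O(c, l) = l - 11 = -11 + l)
w(L, b) = 44
√(-490981 + w(O(2, -11), 454)) = √(-490981 + 44) = √(-490937) = I*√490937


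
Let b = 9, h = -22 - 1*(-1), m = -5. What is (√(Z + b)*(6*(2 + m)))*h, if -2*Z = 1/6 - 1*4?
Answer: 63*√393 ≈ 1248.9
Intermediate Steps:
h = -21 (h = -22 + 1 = -21)
Z = 23/12 (Z = -(1/6 - 1*4)/2 = -(⅙ - 4)/2 = -½*(-23/6) = 23/12 ≈ 1.9167)
(√(Z + b)*(6*(2 + m)))*h = (√(23/12 + 9)*(6*(2 - 5)))*(-21) = (√(131/12)*(6*(-3)))*(-21) = ((√393/6)*(-18))*(-21) = -3*√393*(-21) = 63*√393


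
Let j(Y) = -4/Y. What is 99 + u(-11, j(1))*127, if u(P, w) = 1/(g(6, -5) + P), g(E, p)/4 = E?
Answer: 1414/13 ≈ 108.77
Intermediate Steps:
g(E, p) = 4*E
u(P, w) = 1/(24 + P) (u(P, w) = 1/(4*6 + P) = 1/(24 + P))
99 + u(-11, j(1))*127 = 99 + 127/(24 - 11) = 99 + 127/13 = 1414/13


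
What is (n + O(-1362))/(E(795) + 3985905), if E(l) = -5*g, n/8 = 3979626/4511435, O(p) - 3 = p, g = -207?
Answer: -2033067719/5995606886300 ≈ -0.00033909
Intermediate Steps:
O(p) = 3 + p
n = 31837008/4511435 (n = 8*(3979626/4511435) = 31837008/4511435 ≈ 7.0570)
E(l) = 1035 (E(l) = -5*(-207) = 1035)
(n + O(-1362))/(E(795) + 3985905) = (31837008/4511435 + (3 - 1362))/(1035 + 3985905) = (31837008/4511435 - 1359)/3986940 = -6099203157/4511435*1/3986940 = -2033067719/5995606886300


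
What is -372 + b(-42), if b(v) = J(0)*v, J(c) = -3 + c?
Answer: -246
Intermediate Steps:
b(v) = -3*v (b(v) = (-3 + 0)*v = -3*v)
-372 + b(-42) = -372 - 3*(-42) = -372 + 126 = -246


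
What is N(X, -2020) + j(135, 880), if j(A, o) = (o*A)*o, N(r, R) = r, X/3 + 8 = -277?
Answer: 104543145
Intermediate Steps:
X = -855 (X = -24 + 3*(-277) = -24 - 831 = -855)
j(A, o) = A*o² (j(A, o) = (A*o)*o = A*o²)
N(X, -2020) + j(135, 880) = -855 + 135*880² = -855 + 135*774400 = -855 + 104544000 = 104543145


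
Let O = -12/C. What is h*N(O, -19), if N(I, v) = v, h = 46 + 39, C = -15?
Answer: -1615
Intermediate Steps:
h = 85
O = 4/5 (O = -12/(-15) = -12*(-1/15) = 4/5 ≈ 0.80000)
h*N(O, -19) = 85*(-19) = -1615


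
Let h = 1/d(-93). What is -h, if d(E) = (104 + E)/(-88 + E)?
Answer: 181/11 ≈ 16.455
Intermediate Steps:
d(E) = (104 + E)/(-88 + E)
h = -181/11 (h = 1/((104 - 93)/(-88 - 93)) = 1/(11/(-181)) = 1/(-1/181*11) = 1/(-11/181) = -181/11 ≈ -16.455)
-h = -1*(-181/11) = 181/11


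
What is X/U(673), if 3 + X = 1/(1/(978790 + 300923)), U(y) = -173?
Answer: -1279710/173 ≈ -7397.2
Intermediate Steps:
X = 1279710 (X = -3 + 1/(1/(978790 + 300923)) = -3 + 1/(1/1279713) = -3 + 1279713 = 1279710)
X/U(673) = 1279710/(-173) = 1279710*(-1/173) = -1279710/173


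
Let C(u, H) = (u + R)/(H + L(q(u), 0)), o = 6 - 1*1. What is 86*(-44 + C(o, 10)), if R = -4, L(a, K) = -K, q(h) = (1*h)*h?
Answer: -18877/5 ≈ -3775.4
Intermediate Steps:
o = 5 (o = 6 - 1 = 5)
q(h) = h² (q(h) = h*h = h²)
C(u, H) = (-4 + u)/H (C(u, H) = (u - 4)/(H - 1*0) = (-4 + u)/(H + 0) = (-4 + u)/H)
86*(-44 + C(o, 10)) = 86*(-44 + (-4 + 5)/10) = 86*(-44 + (⅒)*1) = 86*(-44 + ⅒) = 86*(-439/10) = -18877/5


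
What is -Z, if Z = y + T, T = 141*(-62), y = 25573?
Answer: -16831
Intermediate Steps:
T = -8742
Z = 16831 (Z = 25573 - 8742 = 16831)
-Z = -1*16831 = -16831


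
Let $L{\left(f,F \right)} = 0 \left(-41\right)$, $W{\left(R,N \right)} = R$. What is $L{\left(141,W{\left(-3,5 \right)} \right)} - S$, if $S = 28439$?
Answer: $-28439$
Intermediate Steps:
$L{\left(f,F \right)} = 0$
$L{\left(141,W{\left(-3,5 \right)} \right)} - S = 0 - 28439 = -28439$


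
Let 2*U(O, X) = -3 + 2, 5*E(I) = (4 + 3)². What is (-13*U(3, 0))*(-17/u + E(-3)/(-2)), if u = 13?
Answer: -807/20 ≈ -40.350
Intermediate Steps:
E(I) = 49/5 (E(I) = (4 + 3)²/5 = (⅕)*7² = (⅕)*49 = 49/5)
U(O, X) = -½ (U(O, X) = (-3 + 2)/2 = (½)*(-1) = -½)
(-13*U(3, 0))*(-17/u + E(-3)/(-2)) = (-13*(-½))*(-17/13 + (49/5)/(-2)) = 13*(-17*1/13 + (49/5)*(-½))/2 = 13*(-17/13 - 49/10)/2 = (13/2)*(-807/130) = -807/20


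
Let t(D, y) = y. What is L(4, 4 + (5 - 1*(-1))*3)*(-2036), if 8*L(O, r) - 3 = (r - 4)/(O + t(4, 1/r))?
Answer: -337467/178 ≈ -1895.9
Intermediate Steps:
L(O, r) = 3/8 + (-4 + r)/(8*(O + 1/r)) (L(O, r) = 3/8 + ((r - 4)/(O + 1/r))/8 = 3/8 + ((-4 + r)/(O + 1/r))/8 = 3/8 + (-4 + r)/(8*(O + 1/r)))
L(4, 4 + (5 - 1*(-1))*3)*(-2036) = ((3 + (4 + (5 - 1*(-1))*3)*(-4 + (4 + (5 - 1*(-1))*3) + 3*4))/(8*(1 + 4*(4 + (5 - 1*(-1))*3))))*(-2036) = ((3 + (4 + (5 + 1)*3)*(-4 + (4 + (5 + 1)*3) + 12))/(8*(1 + 4*(4 + (5 + 1)*3))))*(-2036) = ((3 + (4 + 6*3)*(-4 + (4 + 6*3) + 12))/(8*(1 + 4*(4 + 6*3))))*(-2036) = ((3 + (4 + 18)*(-4 + (4 + 18) + 12))/(8*(1 + 4*(4 + 18))))*(-2036) = ((3 + 22*(-4 + 22 + 12))/(8*(1 + 4*22)))*(-2036) = ((3 + 22*30)/(8*(1 + 88)))*(-2036) = ((⅛)*(3 + 660)/89)*(-2036) = ((⅛)*(1/89)*663)*(-2036) = (663/712)*(-2036) = -337467/178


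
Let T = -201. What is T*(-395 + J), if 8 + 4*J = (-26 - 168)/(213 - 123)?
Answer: 4794319/60 ≈ 79905.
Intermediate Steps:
J = -457/180 (J = -2 + ((-26 - 168)/(213 - 123))/4 = -2 + (-194/90)/4 = -2 + (-194*1/90)/4 = -2 + (¼)*(-97/45) = -2 - 97/180 = -457/180 ≈ -2.5389)
T*(-395 + J) = -201*(-395 - 457/180) = -201*(-71557/180) = 4794319/60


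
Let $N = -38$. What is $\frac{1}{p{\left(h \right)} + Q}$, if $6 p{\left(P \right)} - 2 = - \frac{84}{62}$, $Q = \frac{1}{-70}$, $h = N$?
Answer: $\frac{6510}{607} \approx 10.725$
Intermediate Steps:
$h = -38$
$Q = - \frac{1}{70} \approx -0.014286$
$p{\left(P \right)} = \frac{10}{93}$ ($p{\left(P \right)} = \frac{1}{3} + \frac{\left(-84\right) \frac{1}{62}}{6} = \frac{1}{3} + \frac{1}{6} \left(- \frac{42}{31}\right) = \frac{1}{3} - \frac{7}{31} = \frac{10}{93}$)
$\frac{1}{p{\left(h \right)} + Q} = \frac{1}{\frac{10}{93} - \frac{1}{70}} = \frac{1}{\frac{607}{6510}} = \frac{6510}{607}$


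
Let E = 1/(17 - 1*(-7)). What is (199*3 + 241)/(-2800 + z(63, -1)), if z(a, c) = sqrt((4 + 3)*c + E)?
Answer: -56313600/188160167 - 1676*I*sqrt(1002)/188160167 ≈ -0.29929 - 0.00028196*I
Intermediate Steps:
E = 1/24 (E = 1/(17 + 7) = 1/24 ≈ 0.041667)
z(a, c) = sqrt(1/24 + 7*c) (z(a, c) = sqrt((4 + 3)*c + 1/24) = sqrt(7*c + 1/24) = sqrt(1/24 + 7*c))
(199*3 + 241)/(-2800 + z(63, -1)) = (199*3 + 241)/(-2800 + sqrt(6 + 1008*(-1))/12) = (597 + 241)/(-2800 + sqrt(6 - 1008)/12) = 838/(-2800 + sqrt(-1002)/12) = 838/(-2800 + (I*sqrt(1002))/12) = 838/(-2800 + I*sqrt(1002)/12)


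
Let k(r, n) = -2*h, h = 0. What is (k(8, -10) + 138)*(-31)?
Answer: -4278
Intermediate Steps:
k(r, n) = 0 (k(r, n) = -2*0 = 0)
(k(8, -10) + 138)*(-31) = (0 + 138)*(-31) = 138*(-31) = -4278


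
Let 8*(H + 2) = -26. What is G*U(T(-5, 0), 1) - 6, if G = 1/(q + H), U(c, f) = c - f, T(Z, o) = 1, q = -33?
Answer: -6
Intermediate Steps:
H = -21/4 (H = -2 + (1/8)*(-26) = -2 - 13/4 = -21/4 ≈ -5.2500)
G = -4/153 (G = 1/(-33 - 21/4) = 1/(-153/4) = -4/153 ≈ -0.026144)
G*U(T(-5, 0), 1) - 6 = -4*(1 - 1*1)/153 - 6 = -4*(1 - 1)/153 - 6 = -4/153*0 - 6 = 0 - 6 = -6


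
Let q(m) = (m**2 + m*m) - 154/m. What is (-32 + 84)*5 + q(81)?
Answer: 1083788/81 ≈ 13380.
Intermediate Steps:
q(m) = -154/m + 2*m**2 (q(m) = (m**2 + m**2) - 154/m = 2*m**2 - 154/m = -154/m + 2*m**2)
(-32 + 84)*5 + q(81) = (-32 + 84)*5 + 2*(-77 + 81**3)/81 = 52*5 + 2*(1/81)*(-77 + 531441) = 260 + 2*(1/81)*531364 = 260 + 1062728/81 = 1083788/81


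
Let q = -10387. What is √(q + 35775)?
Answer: 2*√6347 ≈ 159.34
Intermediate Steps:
√(q + 35775) = √(-10387 + 35775) = √25388 = 2*√6347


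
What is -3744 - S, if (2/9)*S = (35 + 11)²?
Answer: -13266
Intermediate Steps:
S = 9522 (S = 9*(35 + 11)²/2 = (9/2)*46² = (9/2)*2116 = 9522)
-3744 - S = -3744 - 1*9522 = -3744 - 9522 = -13266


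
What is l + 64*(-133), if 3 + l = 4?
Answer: -8511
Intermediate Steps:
l = 1 (l = -3 + 4 = 1)
l + 64*(-133) = 1 + 64*(-133) = 1 - 8512 = -8511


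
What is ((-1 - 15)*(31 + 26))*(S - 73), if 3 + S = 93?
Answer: -15504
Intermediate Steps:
S = 90 (S = -3 + 93 = 90)
((-1 - 15)*(31 + 26))*(S - 73) = ((-1 - 15)*(31 + 26))*(90 - 73) = -16*57*17 = -912*17 = -15504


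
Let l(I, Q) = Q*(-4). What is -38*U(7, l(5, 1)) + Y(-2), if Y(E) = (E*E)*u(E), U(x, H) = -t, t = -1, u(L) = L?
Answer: -46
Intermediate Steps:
l(I, Q) = -4*Q
U(x, H) = 1 (U(x, H) = -1*(-1) = 1)
Y(E) = E**3 (Y(E) = (E*E)*E = E**2*E = E**3)
-38*U(7, l(5, 1)) + Y(-2) = -38*1 + (-2)**3 = -38 - 8 = -46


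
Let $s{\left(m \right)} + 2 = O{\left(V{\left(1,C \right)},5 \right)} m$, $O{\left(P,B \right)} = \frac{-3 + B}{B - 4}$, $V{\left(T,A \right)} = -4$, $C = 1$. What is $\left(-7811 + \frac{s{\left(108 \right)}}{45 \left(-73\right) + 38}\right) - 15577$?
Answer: $- \frac{75941050}{3247} \approx -23388.0$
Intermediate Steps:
$O{\left(P,B \right)} = \frac{-3 + B}{-4 + B}$
$s{\left(m \right)} = -2 + 2 m$ ($s{\left(m \right)} = -2 + \frac{-3 + 5}{-4 + 5} m = -2 + 1^{-1} \cdot 2 m = -2 + 1 \cdot 2 m = -2 + 2 m$)
$\left(-7811 + \frac{s{\left(108 \right)}}{45 \left(-73\right) + 38}\right) - 15577 = \left(-7811 + \frac{-2 + 2 \cdot 108}{45 \left(-73\right) + 38}\right) - 15577 = \left(-7811 + \frac{-2 + 216}{-3285 + 38}\right) - 15577 = \left(-7811 + \frac{214}{-3247}\right) - 15577 = \left(-7811 + 214 \left(- \frac{1}{3247}\right)\right) - 15577 = \left(-7811 - \frac{214}{3247}\right) - 15577 = - \frac{25362531}{3247} - 15577 = - \frac{75941050}{3247}$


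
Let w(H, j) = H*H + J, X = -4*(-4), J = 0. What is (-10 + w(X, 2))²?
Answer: 60516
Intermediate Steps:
X = 16
w(H, j) = H² (w(H, j) = H*H + 0 = H² + 0 = H²)
(-10 + w(X, 2))² = (-10 + 16²)² = (-10 + 256)² = 246² = 60516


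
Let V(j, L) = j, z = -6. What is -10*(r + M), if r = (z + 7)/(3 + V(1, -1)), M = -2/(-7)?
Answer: -75/14 ≈ -5.3571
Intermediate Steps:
M = 2/7 (M = -2*(-⅐) = 2/7 ≈ 0.28571)
r = ¼ (r = (-6 + 7)/(3 + 1) = 1/4 = 1*(¼) = ¼ ≈ 0.25000)
-10*(r + M) = -10*(¼ + 2/7) = -10*15/28 = -75/14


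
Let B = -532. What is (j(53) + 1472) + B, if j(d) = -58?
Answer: 882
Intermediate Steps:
(j(53) + 1472) + B = (-58 + 1472) - 532 = 1414 - 532 = 882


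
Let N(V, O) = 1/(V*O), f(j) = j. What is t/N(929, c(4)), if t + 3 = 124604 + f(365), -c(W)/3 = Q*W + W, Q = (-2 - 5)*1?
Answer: 8358725808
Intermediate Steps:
Q = -7 (Q = -7*1 = -7)
c(W) = 18*W (c(W) = -3*(-7*W + W) = -(-18)*W = 18*W)
t = 124966 (t = -3 + (124604 + 365) = -3 + 124969 = 124966)
N(V, O) = 1/(O*V)
t/N(929, c(4)) = 124966/((1/((18*4)*929))) = 124966/(((1/929)/72)) = 124966/(((1/72)*(1/929))) = 124966/(1/66888) = 124966*66888 = 8358725808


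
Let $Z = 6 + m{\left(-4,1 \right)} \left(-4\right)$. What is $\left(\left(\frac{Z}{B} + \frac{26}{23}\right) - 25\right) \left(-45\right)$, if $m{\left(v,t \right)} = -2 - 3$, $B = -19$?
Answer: $\frac{496305}{437} \approx 1135.7$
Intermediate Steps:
$m{\left(v,t \right)} = -5$ ($m{\left(v,t \right)} = -2 - 3 = -5$)
$Z = 26$ ($Z = 6 - -20 = 6 + 20 = 26$)
$\left(\left(\frac{Z}{B} + \frac{26}{23}\right) - 25\right) \left(-45\right) = \left(\left(\frac{26}{-19} + \frac{26}{23}\right) - 25\right) \left(-45\right) = \left(\left(26 \left(- \frac{1}{19}\right) + 26 \cdot \frac{1}{23}\right) - 25\right) \left(-45\right) = \left(\left(- \frac{26}{19} + \frac{26}{23}\right) - 25\right) \left(-45\right) = \left(- \frac{104}{437} - 25\right) \left(-45\right) = \left(- \frac{11029}{437}\right) \left(-45\right) = \frac{496305}{437}$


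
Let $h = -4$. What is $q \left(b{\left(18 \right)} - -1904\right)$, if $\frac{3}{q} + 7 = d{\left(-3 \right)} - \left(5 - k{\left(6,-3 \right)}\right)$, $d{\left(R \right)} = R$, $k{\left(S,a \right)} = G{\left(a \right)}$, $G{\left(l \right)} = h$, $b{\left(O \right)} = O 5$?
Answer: $- \frac{5982}{19} \approx -314.84$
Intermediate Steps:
$b{\left(O \right)} = 5 O$
$G{\left(l \right)} = -4$
$k{\left(S,a \right)} = -4$
$q = - \frac{3}{19}$ ($q = \frac{3}{-7 - \left(8 + 4\right)} = \frac{3}{-7 - 12} = \frac{3}{-19} = 3 \left(- \frac{1}{19}\right) = - \frac{3}{19} \approx -0.15789$)
$q \left(b{\left(18 \right)} - -1904\right) = - \frac{3 \left(5 \cdot 18 - -1904\right)}{19} = - \frac{3 \left(90 + 1904\right)}{19} = \left(- \frac{3}{19}\right) 1994 = - \frac{5982}{19}$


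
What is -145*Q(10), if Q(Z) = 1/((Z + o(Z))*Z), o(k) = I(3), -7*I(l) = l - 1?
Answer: -203/136 ≈ -1.4926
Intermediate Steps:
I(l) = 1/7 - l/7 (I(l) = -(l - 1)/7 = -(-1 + l)/7 = 1/7 - l/7)
o(k) = -2/7 (o(k) = 1/7 - 1/7*3 = 1/7 - 3/7 = -2/7)
Q(Z) = 1/(Z*(-2/7 + Z)) (Q(Z) = 1/((Z - 2/7)*Z) = 1/((-2/7 + Z)*Z) = 1/(Z*(-2/7 + Z)))
-145*Q(10) = -1015/(10*(-2 + 7*10)) = -1015/(10*(-2 + 70)) = -1015/(10*68) = -145*7/680 = -203/136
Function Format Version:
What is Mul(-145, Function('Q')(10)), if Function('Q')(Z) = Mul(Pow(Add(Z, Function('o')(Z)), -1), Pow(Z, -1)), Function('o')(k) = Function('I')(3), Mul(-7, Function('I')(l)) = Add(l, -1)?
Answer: Rational(-203, 136) ≈ -1.4926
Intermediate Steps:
Function('I')(l) = Add(Rational(1, 7), Mul(Rational(-1, 7), l)) (Function('I')(l) = Mul(Rational(-1, 7), Add(l, -1)) = Mul(Rational(-1, 7), Add(-1, l)) = Add(Rational(1, 7), Mul(Rational(-1, 7), l)))
Function('o')(k) = Rational(-2, 7) (Function('o')(k) = Add(Rational(1, 7), Mul(Rational(-1, 7), 3)) = Add(Rational(1, 7), Rational(-3, 7)) = Rational(-2, 7))
Function('Q')(Z) = Mul(Pow(Z, -1), Pow(Add(Rational(-2, 7), Z), -1)) (Function('Q')(Z) = Mul(Pow(Add(Z, Rational(-2, 7)), -1), Pow(Z, -1)) = Mul(Pow(Add(Rational(-2, 7), Z), -1), Pow(Z, -1)) = Mul(Pow(Z, -1), Pow(Add(Rational(-2, 7), Z), -1)))
Mul(-145, Function('Q')(10)) = Mul(-145, Mul(7, Pow(10, -1), Pow(Add(-2, Mul(7, 10)), -1))) = Mul(-145, Mul(7, Rational(1, 10), Pow(Add(-2, 70), -1))) = Mul(-145, Mul(7, Rational(1, 10), Pow(68, -1))) = Mul(-145, Mul(7, Rational(1, 10), Rational(1, 68))) = Mul(-145, Rational(7, 680)) = Rational(-203, 136)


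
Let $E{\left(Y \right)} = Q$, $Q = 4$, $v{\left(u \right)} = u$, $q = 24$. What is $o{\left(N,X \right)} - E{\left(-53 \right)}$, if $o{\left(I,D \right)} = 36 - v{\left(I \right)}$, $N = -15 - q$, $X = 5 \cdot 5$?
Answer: $71$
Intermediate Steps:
$X = 25$
$N = -39$ ($N = -15 - 24 = -39$)
$o{\left(I,D \right)} = 36 - I$
$E{\left(Y \right)} = 4$
$o{\left(N,X \right)} - E{\left(-53 \right)} = \left(36 - -39\right) - 4 = \left(36 + 39\right) - 4 = 75 - 4 = 71$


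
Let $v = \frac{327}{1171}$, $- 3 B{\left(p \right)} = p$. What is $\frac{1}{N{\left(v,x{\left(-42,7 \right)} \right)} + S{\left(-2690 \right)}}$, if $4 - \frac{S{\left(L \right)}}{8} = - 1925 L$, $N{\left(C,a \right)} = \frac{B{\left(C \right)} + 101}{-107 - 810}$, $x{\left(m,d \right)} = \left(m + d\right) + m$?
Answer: $- \frac{8197}{339568660598} \approx -2.4139 \cdot 10^{-8}$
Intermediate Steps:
$B{\left(p \right)} = - \frac{p}{3}$
$v = \frac{327}{1171}$ ($v = 327 \cdot \frac{1}{1171} = \frac{327}{1171} \approx 0.27925$)
$x{\left(m,d \right)} = d + 2 m$ ($x{\left(m,d \right)} = \left(d + m\right) + m = d + 2 m$)
$N{\left(C,a \right)} = - \frac{101}{917} + \frac{C}{2751}$ ($N{\left(C,a \right)} = \frac{- \frac{C}{3} + 101}{-107 - 810} = \frac{101 - \frac{C}{3}}{-917} = \left(101 - \frac{C}{3}\right) \left(- \frac{1}{917}\right) = - \frac{101}{917} + \frac{C}{2751}$)
$S{\left(L \right)} = 32 + 15400 L$ ($S{\left(L \right)} = 32 - 8 \left(- 1925 L\right) = 32 + 15400 L$)
$\frac{1}{N{\left(v,x{\left(-42,7 \right)} \right)} + S{\left(-2690 \right)}} = \frac{1}{\left(- \frac{101}{917} + \frac{1}{2751} \cdot \frac{327}{1171}\right) + \left(32 + 15400 \left(-2690\right)\right)} = \frac{1}{\left(- \frac{101}{917} + \frac{109}{1073807}\right) + \left(32 - 41426000\right)} = \frac{1}{- \frac{902}{8197} - 41425968} = \frac{1}{- \frac{339568660598}{8197}} = - \frac{8197}{339568660598}$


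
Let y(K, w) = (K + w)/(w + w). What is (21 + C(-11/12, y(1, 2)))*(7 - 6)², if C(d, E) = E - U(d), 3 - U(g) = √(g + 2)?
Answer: 75/4 + √39/6 ≈ 19.791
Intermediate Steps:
U(g) = 3 - √(2 + g) (U(g) = 3 - √(g + 2) = 3 - √(2 + g))
y(K, w) = (K + w)/(2*w) (y(K, w) = (K + w)/((2*w)) = (K + w)*(1/(2*w)) = (K + w)/(2*w))
C(d, E) = -3 + E + √(2 + d) (C(d, E) = E - (3 - √(2 + d)) = E + (-3 + √(2 + d)) = -3 + E + √(2 + d))
(21 + C(-11/12, y(1, 2)))*(7 - 6)² = (21 + (-3 + (½)*(1 + 2)/2 + √(2 - 11/12)))*(7 - 6)² = (21 + (-3 + (½)*(½)*3 + √(2 - 11*1/12)))*1² = (21 + (-3 + ¾ + √(2 - 11/12)))*1 = (21 + (-3 + ¾ + √(13/12)))*1 = (21 + (-3 + ¾ + √39/6))*1 = (21 + (-9/4 + √39/6))*1 = (75/4 + √39/6)*1 = 75/4 + √39/6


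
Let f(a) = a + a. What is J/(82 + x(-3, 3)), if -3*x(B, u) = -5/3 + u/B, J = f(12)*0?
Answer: 0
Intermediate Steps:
f(a) = 2*a
J = 0 (J = (2*12)*0 = 24*0 = 0)
x(B, u) = 5/9 - u/(3*B) (x(B, u) = -(-5/3 + u/B)/3 = 5/9 - u/(3*B))
J/(82 + x(-3, 3)) = 0/(82 + (5/9 - ⅓*3/(-3))) = 0/(82 + (5/9 - ⅓*3*(-⅓))) = 0/(82 + (5/9 + ⅓)) = 0/(82 + 8/9) = 0/(746/9) = (9/746)*0 = 0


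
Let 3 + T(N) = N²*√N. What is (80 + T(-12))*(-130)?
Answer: -10010 - 37440*I*√3 ≈ -10010.0 - 64848.0*I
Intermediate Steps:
T(N) = -3 + N^(5/2) (T(N) = -3 + N²*√N = -3 + N^(5/2))
(80 + T(-12))*(-130) = (80 + (-3 + (-12)^(5/2)))*(-130) = (80 + (-3 + 288*I*√3))*(-130) = (77 + 288*I*√3)*(-130) = -10010 - 37440*I*√3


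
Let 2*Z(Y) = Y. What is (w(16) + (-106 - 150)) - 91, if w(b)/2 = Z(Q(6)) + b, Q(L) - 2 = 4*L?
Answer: -289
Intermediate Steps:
Q(L) = 2 + 4*L
Z(Y) = Y/2
w(b) = 26 + 2*b (w(b) = 2*((2 + 4*6)/2 + b) = 2*((2 + 24)/2 + b) = 2*((½)*26 + b) = 2*(13 + b) = 26 + 2*b)
(w(16) + (-106 - 150)) - 91 = ((26 + 2*16) + (-106 - 150)) - 91 = ((26 + 32) - 256) - 91 = (58 - 256) - 91 = -198 - 91 = -289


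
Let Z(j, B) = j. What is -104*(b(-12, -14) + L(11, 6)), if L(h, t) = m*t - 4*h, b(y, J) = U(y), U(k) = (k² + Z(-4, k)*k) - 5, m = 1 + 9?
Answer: -21112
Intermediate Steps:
m = 10
U(k) = -5 + k² - 4*k (U(k) = (k² - 4*k) - 5 = -5 + k² - 4*k)
b(y, J) = -5 + y² - 4*y
L(h, t) = -4*h + 10*t (L(h, t) = 10*t - 4*h = -4*h + 10*t)
-104*(b(-12, -14) + L(11, 6)) = -104*((-5 + (-12)² - 4*(-12)) + (-4*11 + 10*6)) = -104*((-5 + 144 + 48) + (-44 + 60)) = -104*(187 + 16) = -104*203 = -21112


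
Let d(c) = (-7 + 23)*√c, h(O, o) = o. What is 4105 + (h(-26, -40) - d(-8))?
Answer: 4065 - 32*I*√2 ≈ 4065.0 - 45.255*I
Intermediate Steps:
d(c) = 16*√c
4105 + (h(-26, -40) - d(-8)) = 4105 + (-40 - 16*√(-8)) = 4105 + (-40 - 16*2*I*√2) = 4105 + (-40 - 32*I*√2) = 4065 - 32*I*√2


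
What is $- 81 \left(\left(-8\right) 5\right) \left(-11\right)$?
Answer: $-35640$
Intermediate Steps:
$- 81 \left(\left(-8\right) 5\right) \left(-11\right) = \left(-81\right) \left(-40\right) \left(-11\right) = 3240 \left(-11\right) = -35640$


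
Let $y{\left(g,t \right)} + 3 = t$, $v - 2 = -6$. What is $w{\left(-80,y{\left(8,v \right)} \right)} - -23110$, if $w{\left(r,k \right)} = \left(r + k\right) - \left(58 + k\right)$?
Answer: $22972$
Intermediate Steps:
$v = -4$ ($v = 2 - 6 = -4$)
$y{\left(g,t \right)} = -3 + t$
$w{\left(r,k \right)} = -58 + r$ ($w{\left(r,k \right)} = \left(k + r\right) - \left(58 + k\right) = -58 + r$)
$w{\left(-80,y{\left(8,v \right)} \right)} - -23110 = \left(-58 - 80\right) - -23110 = -138 + 23110 = 22972$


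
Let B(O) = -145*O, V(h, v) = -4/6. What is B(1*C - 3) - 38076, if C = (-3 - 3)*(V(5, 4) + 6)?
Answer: -33001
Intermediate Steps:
V(h, v) = -⅔ (V(h, v) = -4*⅙ = -⅔)
C = -32 (C = (-3 - 3)*(-⅔ + 6) = -6*16/3 = -32)
B(1*C - 3) - 38076 = -145*(1*(-32) - 3) - 38076 = -145*(-32 - 3) - 38076 = -145*(-35) - 38076 = 5075 - 38076 = -33001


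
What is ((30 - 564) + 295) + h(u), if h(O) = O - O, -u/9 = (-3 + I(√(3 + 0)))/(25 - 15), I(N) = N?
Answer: -239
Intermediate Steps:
u = 27/10 - 9*√3/10 (u = -9*(-3 + √(3 + 0))/(25 - 15) = -9*(-3 + √3)/10 = -9*(-3/10 + √3/10) = 27/10 - 9*√3/10 ≈ 1.1412)
h(O) = 0
((30 - 564) + 295) + h(u) = ((30 - 564) + 295) + 0 = (-534 + 295) + 0 = -239 + 0 = -239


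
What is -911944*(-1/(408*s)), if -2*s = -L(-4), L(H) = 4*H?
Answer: -113993/408 ≈ -279.39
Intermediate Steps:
s = -8 (s = -(-1)*4*(-4)/2 = -(-1)*(-16)/2 = -1/2*16 = -8)
-911944*(-1/(408*s)) = -911944/((-408*(-8))) = -911944/3264 = -911944*1/3264 = -113993/408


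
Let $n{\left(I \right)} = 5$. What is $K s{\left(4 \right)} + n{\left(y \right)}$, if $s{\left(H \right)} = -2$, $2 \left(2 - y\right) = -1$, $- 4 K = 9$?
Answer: $\frac{19}{2} \approx 9.5$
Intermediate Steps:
$K = - \frac{9}{4}$ ($K = \left(- \frac{1}{4}\right) 9 = - \frac{9}{4} \approx -2.25$)
$y = \frac{5}{2}$ ($y = 2 - - \frac{1}{2} = 2 + \frac{1}{2} = \frac{5}{2} \approx 2.5$)
$K s{\left(4 \right)} + n{\left(y \right)} = \left(- \frac{9}{4}\right) \left(-2\right) + 5 = \frac{9}{2} + 5 = \frac{19}{2}$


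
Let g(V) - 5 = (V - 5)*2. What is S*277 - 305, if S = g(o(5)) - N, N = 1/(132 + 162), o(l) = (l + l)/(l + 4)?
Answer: -948491/882 ≈ -1075.4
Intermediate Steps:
o(l) = 2*l/(4 + l) (o(l) = (2*l)/(4 + l) = 2*l/(4 + l))
g(V) = -5 + 2*V (g(V) = 5 + (V - 5)*2 = 5 + (-5 + V)*2 = 5 + (-10 + 2*V) = -5 + 2*V)
N = 1/294 ≈ 0.0034014
S = -2453/882 (S = (-5 + 2*(2*5/(4 + 5))) - 1*1/294 = (-5 + 2*(2*5/9)) - 1/294 = (-5 + 2*(2*5*(⅑))) - 1/294 = (-5 + 2*(10/9)) - 1/294 = (-5 + 20/9) - 1/294 = -25/9 - 1/294 = -2453/882 ≈ -2.7812)
S*277 - 305 = -2453/882*277 - 305 = -679481/882 - 305 = -948491/882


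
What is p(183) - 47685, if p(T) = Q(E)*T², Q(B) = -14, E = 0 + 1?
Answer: -516531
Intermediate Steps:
E = 1
p(T) = -14*T²
p(183) - 47685 = -14*183² - 47685 = -14*33489 - 47685 = -468846 - 47685 = -516531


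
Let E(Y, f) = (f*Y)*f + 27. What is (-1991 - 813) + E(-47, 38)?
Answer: -70645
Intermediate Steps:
E(Y, f) = 27 + Y*f² (E(Y, f) = (Y*f)*f + 27 = Y*f² + 27 = 27 + Y*f²)
(-1991 - 813) + E(-47, 38) = (-1991 - 813) + (27 - 47*38²) = -2804 + (27 - 47*1444) = -2804 + (27 - 67868) = -2804 - 67841 = -70645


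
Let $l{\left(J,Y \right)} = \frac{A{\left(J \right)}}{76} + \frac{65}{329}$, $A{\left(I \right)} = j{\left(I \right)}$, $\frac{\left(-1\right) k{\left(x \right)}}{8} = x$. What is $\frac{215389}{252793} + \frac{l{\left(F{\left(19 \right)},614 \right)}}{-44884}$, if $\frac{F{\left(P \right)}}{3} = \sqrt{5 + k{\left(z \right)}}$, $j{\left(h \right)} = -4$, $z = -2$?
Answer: $\frac{30215718857209}{35463051343006} \approx 0.85203$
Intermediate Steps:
$k{\left(x \right)} = - 8 x$
$A{\left(I \right)} = -4$
$F{\left(P \right)} = 3 \sqrt{21}$ ($F{\left(P \right)} = 3 \sqrt{5 - -16} = 3 \sqrt{5 + 16} = 3 \sqrt{21}$)
$l{\left(J,Y \right)} = \frac{906}{6251}$ ($l{\left(J,Y \right)} = - \frac{4}{76} + \frac{65}{329} = \left(-4\right) \frac{1}{76} + 65 \cdot \frac{1}{329} = - \frac{1}{19} + \frac{65}{329} = \frac{906}{6251}$)
$\frac{215389}{252793} + \frac{l{\left(F{\left(19 \right)},614 \right)}}{-44884} = \frac{215389}{252793} + \frac{906}{6251 \left(-44884\right)} = 215389 \cdot \frac{1}{252793} + \frac{906}{6251} \left(- \frac{1}{44884}\right) = \frac{215389}{252793} - \frac{453}{140284942} = \frac{30215718857209}{35463051343006}$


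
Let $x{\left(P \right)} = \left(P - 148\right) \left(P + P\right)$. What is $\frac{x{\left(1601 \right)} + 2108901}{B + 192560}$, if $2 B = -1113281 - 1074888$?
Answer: $- \frac{13522814}{1803049} \approx -7.5$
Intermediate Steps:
$x{\left(P \right)} = 2 P \left(-148 + P\right)$ ($x{\left(P \right)} = \left(-148 + P\right) 2 P = 2 P \left(-148 + P\right)$)
$B = - \frac{2188169}{2}$ ($B = \frac{-1113281 - 1074888}{2} = \frac{1}{2} \left(-2188169\right) = - \frac{2188169}{2} \approx -1.0941 \cdot 10^{6}$)
$\frac{x{\left(1601 \right)} + 2108901}{B + 192560} = \frac{2 \cdot 1601 \left(-148 + 1601\right) + 2108901}{- \frac{2188169}{2} + 192560} = \frac{2 \cdot 1601 \cdot 1453 + 2108901}{- \frac{1803049}{2}} = \left(4652506 + 2108901\right) \left(- \frac{2}{1803049}\right) = 6761407 \left(- \frac{2}{1803049}\right) = - \frac{13522814}{1803049}$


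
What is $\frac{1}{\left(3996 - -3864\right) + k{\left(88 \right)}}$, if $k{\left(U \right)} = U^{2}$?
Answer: $\frac{1}{15604} \approx 6.4086 \cdot 10^{-5}$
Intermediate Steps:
$\frac{1}{\left(3996 - -3864\right) + k{\left(88 \right)}} = \frac{1}{\left(3996 - -3864\right) + 88^{2}} = \frac{1}{\left(3996 + 3864\right) + 7744} = \frac{1}{7860 + 7744} = \frac{1}{15604}$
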